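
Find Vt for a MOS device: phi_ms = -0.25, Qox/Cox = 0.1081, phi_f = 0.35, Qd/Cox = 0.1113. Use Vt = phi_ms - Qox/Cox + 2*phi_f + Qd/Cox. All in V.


Step 1: Vt = phi_ms - Qox/Cox + 2*phi_f + Qd/Cox
Step 2: Vt = -0.25 - 0.1081 + 2*0.35 + 0.1113
Step 3: Vt = -0.25 - 0.1081 + 0.7 + 0.1113
Step 4: Vt = 0.4532 V

0.4532


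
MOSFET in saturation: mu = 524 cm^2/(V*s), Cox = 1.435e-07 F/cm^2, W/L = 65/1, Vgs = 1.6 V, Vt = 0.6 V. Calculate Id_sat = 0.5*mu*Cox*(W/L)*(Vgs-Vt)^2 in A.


Step 1: Overdrive voltage Vov = Vgs - Vt = 1.6 - 0.6 = 1.0 V
Step 2: W/L = 65/1 = 65
Step 3: Id = 0.5 * 524 * 1.435e-07 * 65 * 1.0^2
Step 4: Id = 2.44e-03 A

2.44e-03


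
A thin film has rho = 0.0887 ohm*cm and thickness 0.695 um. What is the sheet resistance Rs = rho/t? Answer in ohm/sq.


Step 1: Convert thickness to cm: t = 0.695 um = 6.9500e-05 cm
Step 2: Rs = rho / t = 0.0887 / 6.9500e-05
Step 3: Rs = 1276.3 ohm/sq

1276.3


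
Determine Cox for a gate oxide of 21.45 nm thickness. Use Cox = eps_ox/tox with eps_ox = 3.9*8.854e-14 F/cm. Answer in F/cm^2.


Step 1: eps_ox = 3.9 * 8.854e-14 = 3.45306e-13 F/cm
Step 2: tox in cm = 21.45 nm * 1e-7 = 2.1450e-06 cm
Step 3: Cox = 3.45306e-13 / 2.1450e-06 = 1.61e-07 F/cm^2

1.61e-07


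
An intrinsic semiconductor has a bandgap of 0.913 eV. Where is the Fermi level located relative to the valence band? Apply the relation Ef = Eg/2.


Step 1: For an intrinsic semiconductor, the Fermi level sits at midgap.
Step 2: Ef = Eg / 2 = 0.913 / 2 = 0.4565 eV

0.4565


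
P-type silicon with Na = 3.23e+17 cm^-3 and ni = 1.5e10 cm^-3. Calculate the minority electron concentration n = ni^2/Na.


Step 1: Majority hole concentration p ≈ Na = 3.23e+17 cm^-3
Step 2: n = ni^2 / Na = (1.5e10)^2 / 3.23e+17
Step 3: n = 6.97e+02 cm^-3

6.97e+02


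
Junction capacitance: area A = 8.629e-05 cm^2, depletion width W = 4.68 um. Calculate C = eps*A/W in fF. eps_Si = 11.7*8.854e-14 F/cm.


Step 1: eps_Si = 11.7 * 8.854e-14 = 1.035918e-12 F/cm
Step 2: W in cm = 4.68 * 1e-4 = 4.68e-04 cm
Step 3: C = 1.035918e-12 * 8.629e-05 / 4.68e-04 = 1.910029e-13 F
Step 4: C = 191.0 fF

191.0


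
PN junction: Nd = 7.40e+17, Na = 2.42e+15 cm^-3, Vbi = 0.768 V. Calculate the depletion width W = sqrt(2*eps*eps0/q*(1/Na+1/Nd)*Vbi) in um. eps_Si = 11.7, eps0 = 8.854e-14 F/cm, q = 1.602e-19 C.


Step 1: 1/Na + 1/Nd = 1/2.42e+15 + 1/7.40e+17 = 4.14574e-16
Step 2: 2*eps*eps0/q = 2*11.7*8.854e-14/1.602e-19 = 1.293281e+07
Step 3: W^2 = 1.293281e+07 * 4.14574e-16 * 0.768 = 4.11771e-09
Step 4: W = sqrt(4.11771e-09) = 6.417e-05 cm = 0.6417 um

0.6417


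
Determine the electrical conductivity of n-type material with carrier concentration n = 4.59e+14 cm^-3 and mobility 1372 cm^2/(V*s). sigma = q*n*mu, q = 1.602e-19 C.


Step 1: sigma = q * n * mu
Step 2: sigma = 1.602e-19 * 4.59e+14 * 1372
Step 3: sigma = 1.009e-01 S/cm

1.009e-01


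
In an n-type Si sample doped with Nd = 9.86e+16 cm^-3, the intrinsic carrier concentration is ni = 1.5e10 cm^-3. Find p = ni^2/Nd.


Step 1: Since Nd >> ni, n ≈ Nd = 9.86e+16 cm^-3
Step 2: p = ni^2 / n = (1.5e10)^2 / 9.86e+16
Step 3: p = 2.25e20 / 9.86e+16 = 2.28e+03 cm^-3

2.28e+03


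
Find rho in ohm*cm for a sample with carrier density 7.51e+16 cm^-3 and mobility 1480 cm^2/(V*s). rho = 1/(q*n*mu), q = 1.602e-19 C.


Step 1: sigma = q * n * mu = 1.602e-19 * 7.51e+16 * 1480 = 1.78059e+01 S/cm
Step 2: rho = 1 / sigma = 1 / 1.78059e+01 = 0.05616 ohm*cm

0.05616


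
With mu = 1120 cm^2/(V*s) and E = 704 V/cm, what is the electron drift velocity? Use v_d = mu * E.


Step 1: v_d = mu * E
Step 2: v_d = 1120 * 704 = 788480
Step 3: v_d = 7.88e+05 cm/s

7.88e+05


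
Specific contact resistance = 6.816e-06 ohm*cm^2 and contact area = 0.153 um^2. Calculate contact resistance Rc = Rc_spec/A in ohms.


Step 1: Convert area to cm^2: 0.153 um^2 = 1.5300e-09 cm^2
Step 2: Rc = Rc_spec / A = 6.816e-06 / 1.5300e-09
Step 3: Rc = 4.45e+03 ohms

4.45e+03


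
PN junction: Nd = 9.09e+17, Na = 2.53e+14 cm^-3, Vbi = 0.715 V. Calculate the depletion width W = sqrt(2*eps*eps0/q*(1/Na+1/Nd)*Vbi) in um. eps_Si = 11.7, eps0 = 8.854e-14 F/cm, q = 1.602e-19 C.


Step 1: 1/Na + 1/Nd = 1/2.53e+14 + 1/9.09e+17 = 3.95367e-15
Step 2: 2*eps*eps0/q = 2*11.7*8.854e-14/1.602e-19 = 1.293281e+07
Step 3: W^2 = 1.293281e+07 * 3.95367e-15 * 0.715 = 3.65594e-08
Step 4: W = sqrt(3.65594e-08) = 1.912e-04 cm = 1.912 um

1.912


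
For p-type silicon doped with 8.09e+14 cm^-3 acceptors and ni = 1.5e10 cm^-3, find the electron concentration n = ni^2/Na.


Step 1: Majority hole concentration p ≈ Na = 8.09e+14 cm^-3
Step 2: n = ni^2 / Na = (1.5e10)^2 / 8.09e+14
Step 3: n = 2.78e+05 cm^-3

2.78e+05


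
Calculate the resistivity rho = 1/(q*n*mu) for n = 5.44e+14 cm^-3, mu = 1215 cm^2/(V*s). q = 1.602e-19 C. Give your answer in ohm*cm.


Step 1: sigma = q * n * mu = 1.602e-19 * 5.44e+14 * 1215 = 1.05886e-01 S/cm
Step 2: rho = 1 / sigma = 1 / 1.05886e-01 = 9.444 ohm*cm

9.444


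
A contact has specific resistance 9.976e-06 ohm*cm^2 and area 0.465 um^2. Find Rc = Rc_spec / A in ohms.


Step 1: Convert area to cm^2: 0.465 um^2 = 4.6500e-09 cm^2
Step 2: Rc = Rc_spec / A = 9.976e-06 / 4.6500e-09
Step 3: Rc = 2.15e+03 ohms

2.15e+03


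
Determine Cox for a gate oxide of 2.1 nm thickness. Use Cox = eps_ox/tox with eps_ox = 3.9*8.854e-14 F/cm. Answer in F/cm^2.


Step 1: eps_ox = 3.9 * 8.854e-14 = 3.45306e-13 F/cm
Step 2: tox in cm = 2.1 nm * 1e-7 = 2.1000e-07 cm
Step 3: Cox = 3.45306e-13 / 2.1000e-07 = 1.64e-06 F/cm^2

1.64e-06


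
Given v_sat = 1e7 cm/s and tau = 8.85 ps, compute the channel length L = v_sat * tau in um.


Step 1: tau in seconds = 8.85 ps * 1e-12 = 8.8500e-12 s
Step 2: L = v_sat * tau = 1e7 * 8.8500e-12 = 8.8500e-05 cm
Step 3: L in um = 8.8500e-05 * 1e4 = 0.885 um

0.885


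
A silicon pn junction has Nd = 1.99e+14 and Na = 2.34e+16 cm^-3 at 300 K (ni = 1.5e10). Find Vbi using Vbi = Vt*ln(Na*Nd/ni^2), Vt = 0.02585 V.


Step 1: Compute Na*Nd/ni^2 = 2.34e+16 * 1.99e+14 / (1.5e10)^2 = 2.0696e+10
Step 2: ln(2.0696e+10) = 23.7532
Step 3: Vbi = 0.02585 * 23.7532 = 0.614 V

0.614


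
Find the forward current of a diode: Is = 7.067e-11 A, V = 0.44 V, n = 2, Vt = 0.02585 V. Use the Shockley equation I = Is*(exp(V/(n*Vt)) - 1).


Step 1: V/(n*Vt) = 0.44/(2*0.02585) = 8.5106
Step 2: exp(8.5106) = 4.9671e+03
Step 3: I = 7.067e-11 * (4.9671e+03 - 1) = 3.51e-07 A

3.51e-07


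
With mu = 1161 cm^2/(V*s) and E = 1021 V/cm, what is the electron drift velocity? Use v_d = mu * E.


Step 1: v_d = mu * E
Step 2: v_d = 1161 * 1021 = 1185381
Step 3: v_d = 1.19e+06 cm/s

1.19e+06


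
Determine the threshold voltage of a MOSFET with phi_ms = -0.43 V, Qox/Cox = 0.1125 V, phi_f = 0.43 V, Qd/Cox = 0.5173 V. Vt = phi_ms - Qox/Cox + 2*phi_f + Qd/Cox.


Step 1: Vt = phi_ms - Qox/Cox + 2*phi_f + Qd/Cox
Step 2: Vt = -0.43 - 0.1125 + 2*0.43 + 0.5173
Step 3: Vt = -0.43 - 0.1125 + 0.86 + 0.5173
Step 4: Vt = 0.8348 V

0.8348


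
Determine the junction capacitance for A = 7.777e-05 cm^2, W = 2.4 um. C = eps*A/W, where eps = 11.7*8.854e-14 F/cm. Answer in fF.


Step 1: eps_Si = 11.7 * 8.854e-14 = 1.035918e-12 F/cm
Step 2: W in cm = 2.4 * 1e-4 = 2.40e-04 cm
Step 3: C = 1.035918e-12 * 7.777e-05 / 2.40e-04 = 3.356806e-13 F
Step 4: C = 335.68 fF

335.68


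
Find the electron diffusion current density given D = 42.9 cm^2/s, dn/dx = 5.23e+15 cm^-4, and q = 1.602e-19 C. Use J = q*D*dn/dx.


Step 1: J = q * D * (dn/dx)
Step 2: J = 1.602e-19 * 42.9 * 5.23e+15
Step 3: J = 3.59e-02 A/cm^2

3.59e-02


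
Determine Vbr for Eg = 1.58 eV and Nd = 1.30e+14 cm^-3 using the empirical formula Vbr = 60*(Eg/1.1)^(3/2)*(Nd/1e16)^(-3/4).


Step 1: Eg/1.1 = 1.58/1.1 = 1.436364
Step 2: (Eg/1.1)^1.5 = 1.436364^1.5 = 1.721459
Step 3: (Nd/1e16)^(-0.75) = (0.013)^(-0.75) = 25.974218
Step 4: Vbr = 60 * 1.721459 * 25.974218 = 2682.8 V

2682.8


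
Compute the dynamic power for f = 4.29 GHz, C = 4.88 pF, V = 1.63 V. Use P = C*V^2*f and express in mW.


Step 1: V^2 = 1.63^2 = 2.6569 V^2
Step 2: P = C*V^2*f = 4.88e-12 F * 2.6569 * 4.29e9 Hz
Step 3: P = 5.562273288e-02 W
Step 4: P = 55.623 mW

55.623


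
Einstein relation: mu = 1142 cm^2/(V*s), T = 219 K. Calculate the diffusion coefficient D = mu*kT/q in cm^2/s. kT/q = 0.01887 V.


Step 1: D = mu * (kT/q)
Step 2: D = 1142 * 0.01887
Step 3: D = 21.55 cm^2/s

21.55


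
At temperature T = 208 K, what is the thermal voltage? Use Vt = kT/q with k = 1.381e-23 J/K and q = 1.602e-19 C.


Step 1: kT = 1.381e-23 * 208 = 2.87248e-21 J
Step 2: Vt = kT/q = 2.87248e-21 / 1.602e-19
Step 3: Vt = 0.01793 V

0.01793


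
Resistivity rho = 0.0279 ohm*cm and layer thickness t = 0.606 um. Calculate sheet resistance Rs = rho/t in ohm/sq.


Step 1: Convert thickness to cm: t = 0.606 um = 6.0600e-05 cm
Step 2: Rs = rho / t = 0.0279 / 6.0600e-05
Step 3: Rs = 460.4 ohm/sq

460.4


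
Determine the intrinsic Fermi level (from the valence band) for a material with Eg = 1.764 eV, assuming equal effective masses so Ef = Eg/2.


Step 1: For an intrinsic semiconductor, the Fermi level sits at midgap.
Step 2: Ef = Eg / 2 = 1.764 / 2 = 0.882 eV

0.882


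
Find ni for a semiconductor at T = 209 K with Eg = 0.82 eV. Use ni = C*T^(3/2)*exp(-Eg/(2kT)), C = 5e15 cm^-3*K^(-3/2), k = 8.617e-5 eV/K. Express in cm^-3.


Step 1: Compute kT = 8.617e-5 * 209 = 0.01800953 eV
Step 2: Exponent = -Eg/(2kT) = -0.82/(2*0.01800953) = -22.76572
Step 3: T^(3/2) = 209^1.5 = 3021.48
Step 4: ni = 5e15 * 3021.48 * exp(-22.76572) = 1.96e+09 cm^-3

1.96e+09


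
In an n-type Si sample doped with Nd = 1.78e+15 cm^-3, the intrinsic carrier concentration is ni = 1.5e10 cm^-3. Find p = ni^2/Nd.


Step 1: Since Nd >> ni, n ≈ Nd = 1.78e+15 cm^-3
Step 2: p = ni^2 / n = (1.5e10)^2 / 1.78e+15
Step 3: p = 2.25e20 / 1.78e+15 = 1.26e+05 cm^-3

1.26e+05


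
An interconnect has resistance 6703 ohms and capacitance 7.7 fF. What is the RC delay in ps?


Step 1: tau = R * C
Step 2: tau = 6703 * 7.7 fF = 6703 * 7.7e-15 F
Step 3: tau = 5.16131e-11 s = 51.6131 ps

51.6131


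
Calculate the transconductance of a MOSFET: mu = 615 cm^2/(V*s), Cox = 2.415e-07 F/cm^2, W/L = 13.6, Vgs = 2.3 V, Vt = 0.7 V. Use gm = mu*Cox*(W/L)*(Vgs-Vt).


Step 1: Vov = Vgs - Vt = 2.3 - 0.7 = 1.6 V
Step 2: gm = mu * Cox * (W/L) * Vov
Step 3: gm = 615 * 2.415e-07 * 13.6 * 1.6 = 3.23e-03 S

3.23e-03


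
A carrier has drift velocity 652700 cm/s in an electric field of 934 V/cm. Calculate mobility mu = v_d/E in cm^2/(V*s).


Step 1: mu = v_d / E
Step 2: mu = 652700 / 934
Step 3: mu = 698.82 cm^2/(V*s)

698.82


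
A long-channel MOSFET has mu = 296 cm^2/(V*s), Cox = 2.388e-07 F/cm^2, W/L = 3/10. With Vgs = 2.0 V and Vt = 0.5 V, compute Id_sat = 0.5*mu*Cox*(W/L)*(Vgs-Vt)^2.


Step 1: Overdrive voltage Vov = Vgs - Vt = 2.0 - 0.5 = 1.5 V
Step 2: W/L = 3/10 = 0.3
Step 3: Id = 0.5 * 296 * 2.388e-07 * 0.3 * 1.5^2
Step 4: Id = 2.39e-05 A

2.39e-05


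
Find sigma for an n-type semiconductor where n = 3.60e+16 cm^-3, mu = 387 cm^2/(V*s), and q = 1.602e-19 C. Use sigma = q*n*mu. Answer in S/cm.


Step 1: sigma = q * n * mu
Step 2: sigma = 1.602e-19 * 3.60e+16 * 387
Step 3: sigma = 2.232e+00 S/cm

2.232e+00


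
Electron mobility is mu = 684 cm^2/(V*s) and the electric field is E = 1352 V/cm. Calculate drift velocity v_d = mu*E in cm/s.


Step 1: v_d = mu * E
Step 2: v_d = 684 * 1352 = 924768
Step 3: v_d = 9.25e+05 cm/s

9.25e+05


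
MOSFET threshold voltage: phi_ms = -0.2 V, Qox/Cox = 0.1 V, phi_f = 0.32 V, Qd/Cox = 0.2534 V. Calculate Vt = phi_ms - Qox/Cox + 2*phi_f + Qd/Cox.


Step 1: Vt = phi_ms - Qox/Cox + 2*phi_f + Qd/Cox
Step 2: Vt = -0.2 - 0.1 + 2*0.32 + 0.2534
Step 3: Vt = -0.2 - 0.1 + 0.64 + 0.2534
Step 4: Vt = 0.5934 V

0.5934


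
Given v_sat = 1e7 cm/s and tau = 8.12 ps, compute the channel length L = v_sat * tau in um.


Step 1: tau in seconds = 8.12 ps * 1e-12 = 8.1200e-12 s
Step 2: L = v_sat * tau = 1e7 * 8.1200e-12 = 8.1200e-05 cm
Step 3: L in um = 8.1200e-05 * 1e4 = 0.812 um

0.812


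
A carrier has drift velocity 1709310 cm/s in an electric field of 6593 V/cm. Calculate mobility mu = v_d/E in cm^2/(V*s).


Step 1: mu = v_d / E
Step 2: mu = 1709310 / 6593
Step 3: mu = 259.26 cm^2/(V*s)

259.26


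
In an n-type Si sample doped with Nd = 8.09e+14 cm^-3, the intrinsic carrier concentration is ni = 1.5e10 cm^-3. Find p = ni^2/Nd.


Step 1: Since Nd >> ni, n ≈ Nd = 8.09e+14 cm^-3
Step 2: p = ni^2 / n = (1.5e10)^2 / 8.09e+14
Step 3: p = 2.25e20 / 8.09e+14 = 2.78e+05 cm^-3

2.78e+05


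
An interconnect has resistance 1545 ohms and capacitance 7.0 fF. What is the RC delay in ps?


Step 1: tau = R * C
Step 2: tau = 1545 * 7.0 fF = 1545 * 7.0e-15 F
Step 3: tau = 1.0815e-11 s = 10.815 ps

10.815


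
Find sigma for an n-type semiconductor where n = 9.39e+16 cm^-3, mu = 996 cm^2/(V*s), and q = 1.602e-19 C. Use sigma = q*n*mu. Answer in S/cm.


Step 1: sigma = q * n * mu
Step 2: sigma = 1.602e-19 * 9.39e+16 * 996
Step 3: sigma = 1.498e+01 S/cm

1.498e+01


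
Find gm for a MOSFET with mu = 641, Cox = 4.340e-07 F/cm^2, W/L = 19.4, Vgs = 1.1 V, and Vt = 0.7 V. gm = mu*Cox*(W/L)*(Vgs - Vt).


Step 1: Vov = Vgs - Vt = 1.1 - 0.7 = 0.4 V
Step 2: gm = mu * Cox * (W/L) * Vov
Step 3: gm = 641 * 4.340e-07 * 19.4 * 0.4 = 2.16e-03 S

2.16e-03


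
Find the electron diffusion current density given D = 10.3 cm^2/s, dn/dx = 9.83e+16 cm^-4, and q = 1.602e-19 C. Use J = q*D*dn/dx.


Step 1: J = q * D * (dn/dx)
Step 2: J = 1.602e-19 * 10.3 * 9.83e+16
Step 3: J = 1.62e-01 A/cm^2

1.62e-01


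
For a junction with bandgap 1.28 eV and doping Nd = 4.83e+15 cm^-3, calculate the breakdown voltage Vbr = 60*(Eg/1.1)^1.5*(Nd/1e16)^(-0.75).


Step 1: Eg/1.1 = 1.28/1.1 = 1.163636
Step 2: (Eg/1.1)^1.5 = 1.163636^1.5 = 1.255237
Step 3: (Nd/1e16)^(-0.75) = (0.483)^(-0.75) = 1.725995
Step 4: Vbr = 60 * 1.255237 * 1.725995 = 130.0 V

130.0


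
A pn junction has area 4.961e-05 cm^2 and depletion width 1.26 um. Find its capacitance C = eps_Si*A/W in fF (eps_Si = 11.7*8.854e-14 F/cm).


Step 1: eps_Si = 11.7 * 8.854e-14 = 1.035918e-12 F/cm
Step 2: W in cm = 1.26 * 1e-4 = 1.26e-04 cm
Step 3: C = 1.035918e-12 * 4.961e-05 / 1.26e-04 = 4.078722e-13 F
Step 4: C = 407.87 fF

407.87


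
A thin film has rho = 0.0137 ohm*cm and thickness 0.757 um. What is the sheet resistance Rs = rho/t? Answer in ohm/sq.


Step 1: Convert thickness to cm: t = 0.757 um = 7.5700e-05 cm
Step 2: Rs = rho / t = 0.0137 / 7.5700e-05
Step 3: Rs = 181.0 ohm/sq

181.0


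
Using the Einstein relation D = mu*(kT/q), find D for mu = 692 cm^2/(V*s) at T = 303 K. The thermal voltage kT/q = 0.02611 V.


Step 1: D = mu * (kT/q)
Step 2: D = 692 * 0.02611
Step 3: D = 18.07 cm^2/s

18.07


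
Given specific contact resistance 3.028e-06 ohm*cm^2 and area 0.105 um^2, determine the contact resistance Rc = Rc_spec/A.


Step 1: Convert area to cm^2: 0.105 um^2 = 1.0500e-09 cm^2
Step 2: Rc = Rc_spec / A = 3.028e-06 / 1.0500e-09
Step 3: Rc = 2.88e+03 ohms

2.88e+03


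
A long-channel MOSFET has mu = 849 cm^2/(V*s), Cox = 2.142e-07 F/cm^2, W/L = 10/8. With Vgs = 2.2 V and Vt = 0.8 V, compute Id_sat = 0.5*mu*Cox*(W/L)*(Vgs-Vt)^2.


Step 1: Overdrive voltage Vov = Vgs - Vt = 2.2 - 0.8 = 1.4 V
Step 2: W/L = 10/8 = 1.25
Step 3: Id = 0.5 * 849 * 2.142e-07 * 1.25 * 1.4^2
Step 4: Id = 2.23e-04 A

2.23e-04


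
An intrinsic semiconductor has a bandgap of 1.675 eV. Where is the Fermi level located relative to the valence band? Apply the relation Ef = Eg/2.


Step 1: For an intrinsic semiconductor, the Fermi level sits at midgap.
Step 2: Ef = Eg / 2 = 1.675 / 2 = 0.8375 eV

0.8375


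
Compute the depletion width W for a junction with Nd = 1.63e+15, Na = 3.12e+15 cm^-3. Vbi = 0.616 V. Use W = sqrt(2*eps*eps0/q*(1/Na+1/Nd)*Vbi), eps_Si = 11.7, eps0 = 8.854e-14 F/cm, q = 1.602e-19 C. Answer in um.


Step 1: 1/Na + 1/Nd = 1/3.12e+15 + 1/1.63e+15 = 9.34010e-16
Step 2: 2*eps*eps0/q = 2*11.7*8.854e-14/1.602e-19 = 1.293281e+07
Step 3: W^2 = 1.293281e+07 * 9.34010e-16 * 0.616 = 7.44089e-09
Step 4: W = sqrt(7.44089e-09) = 8.626e-05 cm = 0.8626 um

0.8626


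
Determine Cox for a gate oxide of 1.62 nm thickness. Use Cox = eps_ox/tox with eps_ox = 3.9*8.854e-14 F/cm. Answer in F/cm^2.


Step 1: eps_ox = 3.9 * 8.854e-14 = 3.45306e-13 F/cm
Step 2: tox in cm = 1.62 nm * 1e-7 = 1.6200e-07 cm
Step 3: Cox = 3.45306e-13 / 1.6200e-07 = 2.13e-06 F/cm^2

2.13e-06


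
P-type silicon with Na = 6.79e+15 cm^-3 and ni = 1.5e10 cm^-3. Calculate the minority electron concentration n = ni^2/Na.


Step 1: Majority hole concentration p ≈ Na = 6.79e+15 cm^-3
Step 2: n = ni^2 / Na = (1.5e10)^2 / 6.79e+15
Step 3: n = 3.31e+04 cm^-3

3.31e+04


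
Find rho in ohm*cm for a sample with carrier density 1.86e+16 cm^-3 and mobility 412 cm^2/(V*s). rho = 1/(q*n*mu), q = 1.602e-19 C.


Step 1: sigma = q * n * mu = 1.602e-19 * 1.86e+16 * 412 = 1.22764e+00 S/cm
Step 2: rho = 1 / sigma = 1 / 1.22764e+00 = 0.8146 ohm*cm

0.8146


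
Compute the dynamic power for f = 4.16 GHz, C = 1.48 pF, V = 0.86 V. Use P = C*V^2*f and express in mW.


Step 1: V^2 = 0.86^2 = 0.7396 V^2
Step 2: P = C*V^2*f = 1.48e-12 F * 0.7396 * 4.16e9 Hz
Step 3: P = 4.55356928e-03 W
Step 4: P = 4.554 mW

4.554


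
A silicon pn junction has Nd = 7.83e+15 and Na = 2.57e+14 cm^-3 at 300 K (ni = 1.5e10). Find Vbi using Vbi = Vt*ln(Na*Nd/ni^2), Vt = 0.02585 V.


Step 1: Compute Na*Nd/ni^2 = 2.57e+14 * 7.83e+15 / (1.5e10)^2 = 8.9436e+09
Step 2: ln(8.9436e+09) = 22.9142
Step 3: Vbi = 0.02585 * 22.9142 = 0.592 V

0.592


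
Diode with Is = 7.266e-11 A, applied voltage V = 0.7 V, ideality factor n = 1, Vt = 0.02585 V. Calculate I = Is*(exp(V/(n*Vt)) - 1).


Step 1: V/(n*Vt) = 0.7/(1*0.02585) = 27.0793
Step 2: exp(27.0793) = 5.7596e+11
Step 3: I = 7.266e-11 * (5.7596e+11 - 1) = 4.18e+01 A

4.18e+01


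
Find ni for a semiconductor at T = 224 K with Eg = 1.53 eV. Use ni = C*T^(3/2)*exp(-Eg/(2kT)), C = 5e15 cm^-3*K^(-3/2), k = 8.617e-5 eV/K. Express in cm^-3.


Step 1: Compute kT = 8.617e-5 * 224 = 0.01930208 eV
Step 2: Exponent = -Eg/(2kT) = -1.53/(2*0.01930208) = -39.63303
Step 3: T^(3/2) = 224^1.5 = 3352.53
Step 4: ni = 5e15 * 3352.53 * exp(-39.63303) = 1.03e+02 cm^-3

1.03e+02


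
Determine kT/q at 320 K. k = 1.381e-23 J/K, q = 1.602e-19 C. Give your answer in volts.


Step 1: kT = 1.381e-23 * 320 = 4.4192e-21 J
Step 2: Vt = kT/q = 4.4192e-21 / 1.602e-19
Step 3: Vt = 0.02759 V

0.02759


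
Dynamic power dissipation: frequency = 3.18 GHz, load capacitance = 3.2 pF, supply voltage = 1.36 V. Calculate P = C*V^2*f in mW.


Step 1: V^2 = 1.36^2 = 1.8496 V^2
Step 2: P = C*V^2*f = 3.2e-12 F * 1.8496 * 3.18e9 Hz
Step 3: P = 1.88215296e-02 W
Step 4: P = 18.822 mW

18.822


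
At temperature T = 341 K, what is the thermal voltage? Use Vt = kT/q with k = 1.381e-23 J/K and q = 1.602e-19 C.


Step 1: kT = 1.381e-23 * 341 = 4.70921e-21 J
Step 2: Vt = kT/q = 4.70921e-21 / 1.602e-19
Step 3: Vt = 0.0294 V

0.0294


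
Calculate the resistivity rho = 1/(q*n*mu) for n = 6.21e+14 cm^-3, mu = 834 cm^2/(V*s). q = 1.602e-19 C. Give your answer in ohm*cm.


Step 1: sigma = q * n * mu = 1.602e-19 * 6.21e+14 * 834 = 8.29698e-02 S/cm
Step 2: rho = 1 / sigma = 1 / 8.29698e-02 = 12.05 ohm*cm

12.05


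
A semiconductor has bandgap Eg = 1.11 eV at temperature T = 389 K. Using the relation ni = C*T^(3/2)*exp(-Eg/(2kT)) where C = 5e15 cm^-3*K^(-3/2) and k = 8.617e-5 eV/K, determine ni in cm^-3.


Step 1: Compute kT = 8.617e-5 * 389 = 0.03352013 eV
Step 2: Exponent = -Eg/(2kT) = -1.11/(2*0.03352013) = -16.55722
Step 3: T^(3/2) = 389^1.5 = 7672.28
Step 4: ni = 5e15 * 7672.28 * exp(-16.55722) = 2.47e+12 cm^-3

2.47e+12


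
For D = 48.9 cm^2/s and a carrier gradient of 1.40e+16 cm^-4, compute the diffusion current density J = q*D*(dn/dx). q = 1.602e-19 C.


Step 1: J = q * D * (dn/dx)
Step 2: J = 1.602e-19 * 48.9 * 1.40e+16
Step 3: J = 1.10e-01 A/cm^2

1.10e-01


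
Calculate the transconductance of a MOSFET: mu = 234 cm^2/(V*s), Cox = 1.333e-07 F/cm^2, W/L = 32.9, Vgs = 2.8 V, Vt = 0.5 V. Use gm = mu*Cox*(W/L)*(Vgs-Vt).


Step 1: Vov = Vgs - Vt = 2.8 - 0.5 = 2.3 V
Step 2: gm = mu * Cox * (W/L) * Vov
Step 3: gm = 234 * 1.333e-07 * 32.9 * 2.3 = 2.36e-03 S

2.36e-03


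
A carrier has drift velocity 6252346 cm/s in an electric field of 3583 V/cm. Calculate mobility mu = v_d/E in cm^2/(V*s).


Step 1: mu = v_d / E
Step 2: mu = 6252346 / 3583
Step 3: mu = 1745.0 cm^2/(V*s)

1745.0


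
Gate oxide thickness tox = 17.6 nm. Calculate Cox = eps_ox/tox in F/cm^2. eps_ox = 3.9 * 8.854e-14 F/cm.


Step 1: eps_ox = 3.9 * 8.854e-14 = 3.45306e-13 F/cm
Step 2: tox in cm = 17.6 nm * 1e-7 = 1.7600e-06 cm
Step 3: Cox = 3.45306e-13 / 1.7600e-06 = 1.96e-07 F/cm^2

1.96e-07


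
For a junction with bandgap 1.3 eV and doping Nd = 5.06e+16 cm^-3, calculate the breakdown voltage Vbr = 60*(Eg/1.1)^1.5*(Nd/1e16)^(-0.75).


Step 1: Eg/1.1 = 1.3/1.1 = 1.181818
Step 2: (Eg/1.1)^1.5 = 1.181818^1.5 = 1.284772
Step 3: (Nd/1e16)^(-0.75) = (5.06)^(-0.75) = 0.296406
Step 4: Vbr = 60 * 1.284772 * 0.296406 = 22.8 V

22.8


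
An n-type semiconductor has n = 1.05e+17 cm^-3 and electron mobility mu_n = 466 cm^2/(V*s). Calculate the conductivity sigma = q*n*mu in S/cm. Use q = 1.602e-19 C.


Step 1: sigma = q * n * mu
Step 2: sigma = 1.602e-19 * 1.05e+17 * 466
Step 3: sigma = 7.839e+00 S/cm

7.839e+00


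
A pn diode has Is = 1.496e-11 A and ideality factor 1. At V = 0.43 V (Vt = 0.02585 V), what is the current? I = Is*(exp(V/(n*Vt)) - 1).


Step 1: V/(n*Vt) = 0.43/(1*0.02585) = 16.6344
Step 2: exp(16.6344) = 1.6758e+07
Step 3: I = 1.496e-11 * (1.6758e+07 - 1) = 2.51e-04 A

2.51e-04


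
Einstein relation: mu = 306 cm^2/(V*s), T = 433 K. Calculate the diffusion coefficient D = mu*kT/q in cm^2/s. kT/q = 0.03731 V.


Step 1: D = mu * (kT/q)
Step 2: D = 306 * 0.03731
Step 3: D = 11.42 cm^2/s

11.42


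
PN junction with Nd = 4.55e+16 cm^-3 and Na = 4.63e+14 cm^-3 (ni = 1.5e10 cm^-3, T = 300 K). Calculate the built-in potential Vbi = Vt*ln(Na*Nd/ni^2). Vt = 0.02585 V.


Step 1: Compute Na*Nd/ni^2 = 4.63e+14 * 4.55e+16 / (1.5e10)^2 = 9.3629e+10
Step 2: ln(9.3629e+10) = 25.2626
Step 3: Vbi = 0.02585 * 25.2626 = 0.653 V

0.653


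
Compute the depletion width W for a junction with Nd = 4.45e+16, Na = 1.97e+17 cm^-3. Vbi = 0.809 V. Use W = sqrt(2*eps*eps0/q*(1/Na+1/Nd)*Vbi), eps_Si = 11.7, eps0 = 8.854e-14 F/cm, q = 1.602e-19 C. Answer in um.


Step 1: 1/Na + 1/Nd = 1/1.97e+17 + 1/4.45e+16 = 2.75481e-17
Step 2: 2*eps*eps0/q = 2*11.7*8.854e-14/1.602e-19 = 1.293281e+07
Step 3: W^2 = 1.293281e+07 * 2.75481e-17 * 0.809 = 2.88226e-10
Step 4: W = sqrt(2.88226e-10) = 1.698e-05 cm = 0.1698 um

0.1698


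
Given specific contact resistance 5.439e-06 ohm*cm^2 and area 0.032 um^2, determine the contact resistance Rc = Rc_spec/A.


Step 1: Convert area to cm^2: 0.032 um^2 = 3.2000e-10 cm^2
Step 2: Rc = Rc_spec / A = 5.439e-06 / 3.2000e-10
Step 3: Rc = 1.70e+04 ohms

1.70e+04


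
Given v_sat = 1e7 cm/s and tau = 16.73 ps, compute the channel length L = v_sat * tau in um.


Step 1: tau in seconds = 16.73 ps * 1e-12 = 1.6730e-11 s
Step 2: L = v_sat * tau = 1e7 * 1.6730e-11 = 1.6730e-04 cm
Step 3: L in um = 1.6730e-04 * 1e4 = 1.673 um

1.673


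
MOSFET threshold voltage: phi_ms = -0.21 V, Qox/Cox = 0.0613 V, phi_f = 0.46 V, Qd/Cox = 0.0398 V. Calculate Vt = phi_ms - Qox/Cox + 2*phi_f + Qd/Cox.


Step 1: Vt = phi_ms - Qox/Cox + 2*phi_f + Qd/Cox
Step 2: Vt = -0.21 - 0.0613 + 2*0.46 + 0.0398
Step 3: Vt = -0.21 - 0.0613 + 0.92 + 0.0398
Step 4: Vt = 0.6885 V

0.6885


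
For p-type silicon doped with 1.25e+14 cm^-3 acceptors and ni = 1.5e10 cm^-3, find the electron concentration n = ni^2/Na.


Step 1: Majority hole concentration p ≈ Na = 1.25e+14 cm^-3
Step 2: n = ni^2 / Na = (1.5e10)^2 / 1.25e+14
Step 3: n = 1.80e+06 cm^-3

1.80e+06


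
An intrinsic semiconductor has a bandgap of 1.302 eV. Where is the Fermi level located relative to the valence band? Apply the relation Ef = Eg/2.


Step 1: For an intrinsic semiconductor, the Fermi level sits at midgap.
Step 2: Ef = Eg / 2 = 1.302 / 2 = 0.651 eV

0.651


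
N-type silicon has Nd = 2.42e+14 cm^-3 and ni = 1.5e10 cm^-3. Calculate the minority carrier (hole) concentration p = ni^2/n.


Step 1: Since Nd >> ni, n ≈ Nd = 2.42e+14 cm^-3
Step 2: p = ni^2 / n = (1.5e10)^2 / 2.42e+14
Step 3: p = 2.25e20 / 2.42e+14 = 9.30e+05 cm^-3

9.30e+05


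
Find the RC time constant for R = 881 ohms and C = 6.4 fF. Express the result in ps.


Step 1: tau = R * C
Step 2: tau = 881 * 6.4 fF = 881 * 6.4e-15 F
Step 3: tau = 5.6384e-12 s = 5.6384 ps

5.6384


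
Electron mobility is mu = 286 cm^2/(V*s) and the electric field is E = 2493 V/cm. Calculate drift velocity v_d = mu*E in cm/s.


Step 1: v_d = mu * E
Step 2: v_d = 286 * 2493 = 712998
Step 3: v_d = 7.13e+05 cm/s

7.13e+05


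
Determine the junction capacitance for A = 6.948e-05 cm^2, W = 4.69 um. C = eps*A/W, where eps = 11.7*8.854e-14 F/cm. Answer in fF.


Step 1: eps_Si = 11.7 * 8.854e-14 = 1.035918e-12 F/cm
Step 2: W in cm = 4.69 * 1e-4 = 4.69e-04 cm
Step 3: C = 1.035918e-12 * 6.948e-05 / 4.69e-04 = 1.534661e-13 F
Step 4: C = 153.47 fF

153.47


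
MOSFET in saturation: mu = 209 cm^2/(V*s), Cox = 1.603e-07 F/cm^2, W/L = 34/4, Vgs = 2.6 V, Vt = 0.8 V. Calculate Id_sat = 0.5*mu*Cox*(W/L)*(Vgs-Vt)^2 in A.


Step 1: Overdrive voltage Vov = Vgs - Vt = 2.6 - 0.8 = 1.8 V
Step 2: W/L = 34/4 = 8.5
Step 3: Id = 0.5 * 209 * 1.603e-07 * 8.5 * 1.8^2
Step 4: Id = 4.61e-04 A

4.61e-04


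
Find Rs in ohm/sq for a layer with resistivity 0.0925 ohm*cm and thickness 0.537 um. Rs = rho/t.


Step 1: Convert thickness to cm: t = 0.537 um = 5.3700e-05 cm
Step 2: Rs = rho / t = 0.0925 / 5.3700e-05
Step 3: Rs = 1722.5 ohm/sq

1722.5


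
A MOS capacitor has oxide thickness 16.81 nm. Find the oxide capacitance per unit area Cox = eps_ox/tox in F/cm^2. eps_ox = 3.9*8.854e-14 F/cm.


Step 1: eps_ox = 3.9 * 8.854e-14 = 3.45306e-13 F/cm
Step 2: tox in cm = 16.81 nm * 1e-7 = 1.6810e-06 cm
Step 3: Cox = 3.45306e-13 / 1.6810e-06 = 2.05e-07 F/cm^2

2.05e-07


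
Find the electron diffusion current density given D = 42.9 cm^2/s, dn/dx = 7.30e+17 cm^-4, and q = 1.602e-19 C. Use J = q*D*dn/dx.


Step 1: J = q * D * (dn/dx)
Step 2: J = 1.602e-19 * 42.9 * 7.30e+17
Step 3: J = 5.02e+00 A/cm^2

5.02e+00


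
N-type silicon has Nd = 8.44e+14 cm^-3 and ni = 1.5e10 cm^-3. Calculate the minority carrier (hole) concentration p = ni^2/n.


Step 1: Since Nd >> ni, n ≈ Nd = 8.44e+14 cm^-3
Step 2: p = ni^2 / n = (1.5e10)^2 / 8.44e+14
Step 3: p = 2.25e20 / 8.44e+14 = 2.67e+05 cm^-3

2.67e+05


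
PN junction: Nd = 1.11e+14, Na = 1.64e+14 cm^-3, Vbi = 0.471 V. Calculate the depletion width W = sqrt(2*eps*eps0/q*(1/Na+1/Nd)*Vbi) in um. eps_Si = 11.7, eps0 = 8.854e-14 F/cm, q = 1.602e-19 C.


Step 1: 1/Na + 1/Nd = 1/1.64e+14 + 1/1.11e+14 = 1.51066e-14
Step 2: 2*eps*eps0/q = 2*11.7*8.854e-14/1.602e-19 = 1.293281e+07
Step 3: W^2 = 1.293281e+07 * 1.51066e-14 * 0.471 = 9.20196e-08
Step 4: W = sqrt(9.20196e-08) = 3.033e-04 cm = 3.033 um

3.033


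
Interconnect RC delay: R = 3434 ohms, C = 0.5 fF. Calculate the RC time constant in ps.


Step 1: tau = R * C
Step 2: tau = 3434 * 0.5 fF = 3434 * 5.0e-16 F
Step 3: tau = 1.717e-12 s = 1.717 ps

1.717


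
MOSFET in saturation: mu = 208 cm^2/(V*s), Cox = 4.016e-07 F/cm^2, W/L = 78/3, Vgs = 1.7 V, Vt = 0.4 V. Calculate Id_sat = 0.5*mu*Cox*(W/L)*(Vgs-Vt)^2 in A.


Step 1: Overdrive voltage Vov = Vgs - Vt = 1.7 - 0.4 = 1.3 V
Step 2: W/L = 78/3 = 26
Step 3: Id = 0.5 * 208 * 4.016e-07 * 26 * 1.3^2
Step 4: Id = 1.84e-03 A

1.84e-03


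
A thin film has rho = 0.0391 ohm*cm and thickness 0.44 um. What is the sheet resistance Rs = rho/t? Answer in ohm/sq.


Step 1: Convert thickness to cm: t = 0.44 um = 4.4000e-05 cm
Step 2: Rs = rho / t = 0.0391 / 4.4000e-05
Step 3: Rs = 888.6 ohm/sq

888.6


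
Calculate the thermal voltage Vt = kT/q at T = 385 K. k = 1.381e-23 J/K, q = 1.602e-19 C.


Step 1: kT = 1.381e-23 * 385 = 5.31685e-21 J
Step 2: Vt = kT/q = 5.31685e-21 / 1.602e-19
Step 3: Vt = 0.03319 V

0.03319


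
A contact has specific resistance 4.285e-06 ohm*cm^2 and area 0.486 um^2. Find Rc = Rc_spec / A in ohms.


Step 1: Convert area to cm^2: 0.486 um^2 = 4.8600e-09 cm^2
Step 2: Rc = Rc_spec / A = 4.285e-06 / 4.8600e-09
Step 3: Rc = 8.82e+02 ohms

8.82e+02


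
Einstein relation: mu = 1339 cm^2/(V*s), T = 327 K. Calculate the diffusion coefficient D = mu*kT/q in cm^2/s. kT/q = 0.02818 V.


Step 1: D = mu * (kT/q)
Step 2: D = 1339 * 0.02818
Step 3: D = 37.73 cm^2/s

37.73


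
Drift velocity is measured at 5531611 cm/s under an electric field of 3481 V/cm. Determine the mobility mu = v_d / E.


Step 1: mu = v_d / E
Step 2: mu = 5531611 / 3481
Step 3: mu = 1589.09 cm^2/(V*s)

1589.09


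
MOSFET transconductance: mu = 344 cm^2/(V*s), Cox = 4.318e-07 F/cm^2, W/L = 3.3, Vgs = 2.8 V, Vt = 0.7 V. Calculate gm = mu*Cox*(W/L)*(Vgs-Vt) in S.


Step 1: Vov = Vgs - Vt = 2.8 - 0.7 = 2.1 V
Step 2: gm = mu * Cox * (W/L) * Vov
Step 3: gm = 344 * 4.318e-07 * 3.3 * 2.1 = 1.03e-03 S

1.03e-03


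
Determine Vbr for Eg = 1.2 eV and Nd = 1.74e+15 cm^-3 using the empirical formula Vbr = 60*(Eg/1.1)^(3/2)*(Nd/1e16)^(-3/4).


Step 1: Eg/1.1 = 1.2/1.1 = 1.090909
Step 2: (Eg/1.1)^1.5 = 1.090909^1.5 = 1.139417
Step 3: (Nd/1e16)^(-0.75) = (0.174)^(-0.75) = 3.711830
Step 4: Vbr = 60 * 1.139417 * 3.711830 = 253.8 V

253.8


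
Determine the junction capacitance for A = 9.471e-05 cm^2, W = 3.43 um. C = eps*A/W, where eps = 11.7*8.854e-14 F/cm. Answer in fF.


Step 1: eps_Si = 11.7 * 8.854e-14 = 1.035918e-12 F/cm
Step 2: W in cm = 3.43 * 1e-4 = 3.43e-04 cm
Step 3: C = 1.035918e-12 * 9.471e-05 / 3.43e-04 = 2.860402e-13 F
Step 4: C = 286.04 fF

286.04


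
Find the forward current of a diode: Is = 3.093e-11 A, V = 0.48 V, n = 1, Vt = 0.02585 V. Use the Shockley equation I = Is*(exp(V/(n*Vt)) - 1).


Step 1: V/(n*Vt) = 0.48/(1*0.02585) = 18.5687
Step 2: exp(18.5687) = 1.1595e+08
Step 3: I = 3.093e-11 * (1.1595e+08 - 1) = 3.59e-03 A

3.59e-03


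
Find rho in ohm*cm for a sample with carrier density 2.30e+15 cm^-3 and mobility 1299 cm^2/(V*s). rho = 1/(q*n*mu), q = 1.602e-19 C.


Step 1: sigma = q * n * mu = 1.602e-19 * 2.30e+15 * 1299 = 4.78630e-01 S/cm
Step 2: rho = 1 / sigma = 1 / 4.78630e-01 = 2.089 ohm*cm

2.089


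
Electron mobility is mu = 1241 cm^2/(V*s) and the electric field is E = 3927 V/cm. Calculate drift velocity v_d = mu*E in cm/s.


Step 1: v_d = mu * E
Step 2: v_d = 1241 * 3927 = 4873407
Step 3: v_d = 4.87e+06 cm/s

4.87e+06


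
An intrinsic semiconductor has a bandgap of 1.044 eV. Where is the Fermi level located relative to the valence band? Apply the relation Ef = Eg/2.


Step 1: For an intrinsic semiconductor, the Fermi level sits at midgap.
Step 2: Ef = Eg / 2 = 1.044 / 2 = 0.522 eV

0.522


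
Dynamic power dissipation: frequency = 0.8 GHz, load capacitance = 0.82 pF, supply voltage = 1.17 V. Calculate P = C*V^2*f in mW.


Step 1: V^2 = 1.17^2 = 1.3689 V^2
Step 2: P = C*V^2*f = 0.82e-12 F * 1.3689 * 0.8e9 Hz
Step 3: P = 8.979984e-04 W
Step 4: P = 0.898 mW

0.898


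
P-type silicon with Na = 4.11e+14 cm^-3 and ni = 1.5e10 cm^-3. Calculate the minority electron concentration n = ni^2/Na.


Step 1: Majority hole concentration p ≈ Na = 4.11e+14 cm^-3
Step 2: n = ni^2 / Na = (1.5e10)^2 / 4.11e+14
Step 3: n = 5.47e+05 cm^-3

5.47e+05


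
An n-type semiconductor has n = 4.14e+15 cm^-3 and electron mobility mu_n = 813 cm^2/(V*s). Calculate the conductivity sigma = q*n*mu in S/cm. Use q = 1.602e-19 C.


Step 1: sigma = q * n * mu
Step 2: sigma = 1.602e-19 * 4.14e+15 * 813
Step 3: sigma = 5.392e-01 S/cm

5.392e-01


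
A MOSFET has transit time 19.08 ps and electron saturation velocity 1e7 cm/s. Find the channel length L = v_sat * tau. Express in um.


Step 1: tau in seconds = 19.08 ps * 1e-12 = 1.9080e-11 s
Step 2: L = v_sat * tau = 1e7 * 1.9080e-11 = 1.9080e-04 cm
Step 3: L in um = 1.9080e-04 * 1e4 = 1.908 um

1.908


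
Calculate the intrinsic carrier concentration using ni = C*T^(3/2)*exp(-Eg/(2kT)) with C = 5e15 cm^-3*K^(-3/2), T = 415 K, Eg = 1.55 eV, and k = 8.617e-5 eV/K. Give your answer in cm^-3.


Step 1: Compute kT = 8.617e-5 * 415 = 0.03576055 eV
Step 2: Exponent = -Eg/(2kT) = -1.55/(2*0.03576055) = -21.67193
Step 3: T^(3/2) = 415^1.5 = 8454.19
Step 4: ni = 5e15 * 8454.19 * exp(-21.67193) = 1.64e+10 cm^-3

1.64e+10


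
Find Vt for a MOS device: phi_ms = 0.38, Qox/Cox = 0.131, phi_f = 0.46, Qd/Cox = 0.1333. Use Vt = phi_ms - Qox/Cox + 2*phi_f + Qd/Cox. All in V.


Step 1: Vt = phi_ms - Qox/Cox + 2*phi_f + Qd/Cox
Step 2: Vt = 0.38 - 0.131 + 2*0.46 + 0.1333
Step 3: Vt = 0.38 - 0.131 + 0.92 + 0.1333
Step 4: Vt = 1.3023 V

1.3023


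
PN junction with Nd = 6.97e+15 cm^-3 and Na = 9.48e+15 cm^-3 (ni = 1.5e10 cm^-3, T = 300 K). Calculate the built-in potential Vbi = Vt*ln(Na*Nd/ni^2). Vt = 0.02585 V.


Step 1: Compute Na*Nd/ni^2 = 9.48e+15 * 6.97e+15 / (1.5e10)^2 = 2.9367e+11
Step 2: ln(2.9367e+11) = 26.4057
Step 3: Vbi = 0.02585 * 26.4057 = 0.683 V

0.683


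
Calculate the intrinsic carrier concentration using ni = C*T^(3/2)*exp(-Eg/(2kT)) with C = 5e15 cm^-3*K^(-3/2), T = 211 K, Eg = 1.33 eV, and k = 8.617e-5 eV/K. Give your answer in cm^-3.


Step 1: Compute kT = 8.617e-5 * 211 = 0.01818187 eV
Step 2: Exponent = -Eg/(2kT) = -1.33/(2*0.01818187) = -36.57490
Step 3: T^(3/2) = 211^1.5 = 3064.95
Step 4: ni = 5e15 * 3064.95 * exp(-36.57490) = 2.00e+03 cm^-3

2.00e+03


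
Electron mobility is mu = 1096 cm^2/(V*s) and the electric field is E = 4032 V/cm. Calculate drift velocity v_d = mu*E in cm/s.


Step 1: v_d = mu * E
Step 2: v_d = 1096 * 4032 = 4419072
Step 3: v_d = 4.42e+06 cm/s

4.42e+06


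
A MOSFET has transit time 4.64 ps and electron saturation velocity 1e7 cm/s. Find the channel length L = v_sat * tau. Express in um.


Step 1: tau in seconds = 4.64 ps * 1e-12 = 4.6400e-12 s
Step 2: L = v_sat * tau = 1e7 * 4.6400e-12 = 4.6400e-05 cm
Step 3: L in um = 4.6400e-05 * 1e4 = 0.464 um

0.464


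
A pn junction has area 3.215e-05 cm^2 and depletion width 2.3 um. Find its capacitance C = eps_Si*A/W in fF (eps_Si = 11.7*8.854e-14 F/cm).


Step 1: eps_Si = 11.7 * 8.854e-14 = 1.035918e-12 F/cm
Step 2: W in cm = 2.3 * 1e-4 = 2.30e-04 cm
Step 3: C = 1.035918e-12 * 3.215e-05 / 2.30e-04 = 1.448033e-13 F
Step 4: C = 144.8 fF

144.8


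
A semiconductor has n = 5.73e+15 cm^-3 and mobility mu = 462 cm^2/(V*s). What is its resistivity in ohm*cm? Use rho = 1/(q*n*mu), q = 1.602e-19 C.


Step 1: sigma = q * n * mu = 1.602e-19 * 5.73e+15 * 462 = 4.24091e-01 S/cm
Step 2: rho = 1 / sigma = 1 / 4.24091e-01 = 2.358 ohm*cm

2.358


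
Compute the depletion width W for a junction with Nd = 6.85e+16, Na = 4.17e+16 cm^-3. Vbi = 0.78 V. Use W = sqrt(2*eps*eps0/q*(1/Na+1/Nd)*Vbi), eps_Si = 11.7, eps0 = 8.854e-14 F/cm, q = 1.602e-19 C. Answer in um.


Step 1: 1/Na + 1/Nd = 1/4.17e+16 + 1/6.85e+16 = 3.85794e-17
Step 2: 2*eps*eps0/q = 2*11.7*8.854e-14/1.602e-19 = 1.293281e+07
Step 3: W^2 = 1.293281e+07 * 3.85794e-17 * 0.78 = 3.89173e-10
Step 4: W = sqrt(3.89173e-10) = 1.973e-05 cm = 0.1973 um

0.1973


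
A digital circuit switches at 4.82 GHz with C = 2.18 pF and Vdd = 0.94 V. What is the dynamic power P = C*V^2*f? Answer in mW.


Step 1: V^2 = 0.94^2 = 0.8836 V^2
Step 2: P = C*V^2*f = 2.18e-12 F * 0.8836 * 4.82e9 Hz
Step 3: P = 9.28451536e-03 W
Step 4: P = 9.285 mW

9.285


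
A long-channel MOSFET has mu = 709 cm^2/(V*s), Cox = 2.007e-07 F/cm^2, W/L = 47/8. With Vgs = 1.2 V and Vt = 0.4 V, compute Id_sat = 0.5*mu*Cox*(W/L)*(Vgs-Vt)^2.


Step 1: Overdrive voltage Vov = Vgs - Vt = 1.2 - 0.4 = 0.8 V
Step 2: W/L = 47/8 = 5.875
Step 3: Id = 0.5 * 709 * 2.007e-07 * 5.875 * 0.8^2
Step 4: Id = 2.68e-04 A

2.68e-04


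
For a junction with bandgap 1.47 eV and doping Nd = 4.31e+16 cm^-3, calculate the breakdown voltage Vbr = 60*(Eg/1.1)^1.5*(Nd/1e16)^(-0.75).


Step 1: Eg/1.1 = 1.47/1.1 = 1.336364
Step 2: (Eg/1.1)^1.5 = 1.336364^1.5 = 1.544853
Step 3: (Nd/1e16)^(-0.75) = (4.31)^(-0.75) = 0.334304
Step 4: Vbr = 60 * 1.544853 * 0.334304 = 31.0 V

31.0


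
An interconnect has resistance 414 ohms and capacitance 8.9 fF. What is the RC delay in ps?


Step 1: tau = R * C
Step 2: tau = 414 * 8.9 fF = 414 * 8.9e-15 F
Step 3: tau = 3.6846e-12 s = 3.6846 ps

3.6846


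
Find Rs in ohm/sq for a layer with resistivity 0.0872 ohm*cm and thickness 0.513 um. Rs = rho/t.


Step 1: Convert thickness to cm: t = 0.513 um = 5.1300e-05 cm
Step 2: Rs = rho / t = 0.0872 / 5.1300e-05
Step 3: Rs = 1699.8 ohm/sq

1699.8


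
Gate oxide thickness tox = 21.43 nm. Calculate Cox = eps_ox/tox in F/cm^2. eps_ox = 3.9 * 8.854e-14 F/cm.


Step 1: eps_ox = 3.9 * 8.854e-14 = 3.45306e-13 F/cm
Step 2: tox in cm = 21.43 nm * 1e-7 = 2.1430e-06 cm
Step 3: Cox = 3.45306e-13 / 2.1430e-06 = 1.61e-07 F/cm^2

1.61e-07


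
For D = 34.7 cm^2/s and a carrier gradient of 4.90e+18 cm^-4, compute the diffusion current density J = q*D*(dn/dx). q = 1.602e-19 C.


Step 1: J = q * D * (dn/dx)
Step 2: J = 1.602e-19 * 34.7 * 4.90e+18
Step 3: J = 2.72e+01 A/cm^2

2.72e+01


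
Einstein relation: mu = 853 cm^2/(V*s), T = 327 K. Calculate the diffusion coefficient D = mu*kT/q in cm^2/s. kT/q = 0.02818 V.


Step 1: D = mu * (kT/q)
Step 2: D = 853 * 0.02818
Step 3: D = 24.04 cm^2/s

24.04


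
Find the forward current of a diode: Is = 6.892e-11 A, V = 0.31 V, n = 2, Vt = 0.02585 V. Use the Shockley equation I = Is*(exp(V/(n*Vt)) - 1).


Step 1: V/(n*Vt) = 0.31/(2*0.02585) = 5.9961
Step 2: exp(5.9961) = 4.0186e+02
Step 3: I = 6.892e-11 * (4.0186e+02 - 1) = 2.76e-08 A

2.76e-08


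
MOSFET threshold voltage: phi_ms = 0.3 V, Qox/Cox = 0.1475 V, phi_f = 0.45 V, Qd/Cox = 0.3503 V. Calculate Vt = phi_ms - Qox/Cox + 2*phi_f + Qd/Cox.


Step 1: Vt = phi_ms - Qox/Cox + 2*phi_f + Qd/Cox
Step 2: Vt = 0.3 - 0.1475 + 2*0.45 + 0.3503
Step 3: Vt = 0.3 - 0.1475 + 0.9 + 0.3503
Step 4: Vt = 1.4028 V

1.4028


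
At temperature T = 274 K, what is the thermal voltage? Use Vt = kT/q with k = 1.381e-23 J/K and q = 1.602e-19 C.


Step 1: kT = 1.381e-23 * 274 = 3.78394e-21 J
Step 2: Vt = kT/q = 3.78394e-21 / 1.602e-19
Step 3: Vt = 0.02362 V

0.02362


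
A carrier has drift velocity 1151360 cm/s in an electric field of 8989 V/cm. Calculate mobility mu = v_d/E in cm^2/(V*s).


Step 1: mu = v_d / E
Step 2: mu = 1151360 / 8989
Step 3: mu = 128.09 cm^2/(V*s)

128.09


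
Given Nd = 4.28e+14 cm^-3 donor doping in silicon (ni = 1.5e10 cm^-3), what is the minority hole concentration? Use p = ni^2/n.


Step 1: Since Nd >> ni, n ≈ Nd = 4.28e+14 cm^-3
Step 2: p = ni^2 / n = (1.5e10)^2 / 4.28e+14
Step 3: p = 2.25e20 / 4.28e+14 = 5.26e+05 cm^-3

5.26e+05


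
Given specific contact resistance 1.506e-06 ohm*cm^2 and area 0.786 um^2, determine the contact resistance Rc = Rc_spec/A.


Step 1: Convert area to cm^2: 0.786 um^2 = 7.8600e-09 cm^2
Step 2: Rc = Rc_spec / A = 1.506e-06 / 7.8600e-09
Step 3: Rc = 1.92e+02 ohms

1.92e+02


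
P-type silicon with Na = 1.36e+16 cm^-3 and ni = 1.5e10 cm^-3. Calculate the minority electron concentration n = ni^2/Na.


Step 1: Majority hole concentration p ≈ Na = 1.36e+16 cm^-3
Step 2: n = ni^2 / Na = (1.5e10)^2 / 1.36e+16
Step 3: n = 1.65e+04 cm^-3

1.65e+04


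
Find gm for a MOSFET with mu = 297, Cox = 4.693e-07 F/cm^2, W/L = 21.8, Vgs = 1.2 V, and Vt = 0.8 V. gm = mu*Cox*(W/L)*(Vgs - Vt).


Step 1: Vov = Vgs - Vt = 1.2 - 0.8 = 0.4 V
Step 2: gm = mu * Cox * (W/L) * Vov
Step 3: gm = 297 * 4.693e-07 * 21.8 * 0.4 = 1.22e-03 S

1.22e-03


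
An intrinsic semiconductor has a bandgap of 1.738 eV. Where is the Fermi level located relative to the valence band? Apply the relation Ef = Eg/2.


Step 1: For an intrinsic semiconductor, the Fermi level sits at midgap.
Step 2: Ef = Eg / 2 = 1.738 / 2 = 0.869 eV

0.869
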